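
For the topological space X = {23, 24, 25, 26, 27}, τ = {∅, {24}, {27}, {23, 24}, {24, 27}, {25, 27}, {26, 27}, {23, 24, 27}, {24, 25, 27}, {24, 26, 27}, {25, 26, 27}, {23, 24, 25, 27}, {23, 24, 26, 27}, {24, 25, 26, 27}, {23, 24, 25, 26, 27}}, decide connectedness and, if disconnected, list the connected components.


(X, τ) is disconnected; components = [{23, 24}, {25, 26, 27}].

Find clopen sets (U ∈ τ with X ∖ U ∈ τ):
  U = ∅, X ∖ U = {23, 24, 25, 26, 27} — both open, so U is clopen.
  U = {23, 24}, X ∖ U = {25, 26, 27} — both open, so U is clopen.
  U = {25, 26, 27}, X ∖ U = {23, 24} — both open, so U is clopen.
  U = {23, 24, 25, 26, 27}, X ∖ U = ∅ — both open, so U is clopen.
Nontrivial clopen(s) exist: e.g. {25, 26, 27}. So (X, τ) is disconnected.
Compute connected components by grouping points that agree on all clopens:
  component: {23, 24}
  component: {25, 26, 27}


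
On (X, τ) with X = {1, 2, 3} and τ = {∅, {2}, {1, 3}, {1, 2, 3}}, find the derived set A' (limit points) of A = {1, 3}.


A' = {1, 3}

For each x ∈ X, list the open sets U ∈ τ with x ∈ U, then check whether U ∩ (A ∖ {x}) ≠ ∅ for every such U.
  x = 1: opens ∋ x are {1, 3}, {1, 2, 3}; each meets A ∖ {1}, so x IS a limit point.
  x = 2: open {2} ∋ x has {2} ∩ (A ∖ {2}) = ∅, so x is NOT a limit point.
  x = 3: opens ∋ x are {1, 3}, {1, 2, 3}; each meets A ∖ {3}, so x IS a limit point.
Collecting: A' = {1, 3}.


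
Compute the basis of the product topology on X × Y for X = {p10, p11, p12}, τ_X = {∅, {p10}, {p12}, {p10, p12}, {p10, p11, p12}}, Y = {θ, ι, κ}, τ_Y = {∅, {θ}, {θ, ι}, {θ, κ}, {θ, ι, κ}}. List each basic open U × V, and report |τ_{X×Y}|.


Basis B = {∅ × ∅, {p10} × {θ}, {p12} × {θ}, {p10} × {θ, ι}, {p10} × {θ, κ}, {p10, p12} × {θ}, {p12} × {θ, ι}, {p12} × {θ, κ}, {p10} × {θ, ι, κ}, {p10, p11, p12} × {θ}, {p12} × {θ, ι, κ}, {p10, p12} × {θ, ι}, {p10, p12} × {θ, κ}, {p10, p12} × {θ, ι, κ}, {p10, p11, p12} × {θ, ι}, {p10, p11, p12} × {θ, κ}, {p10, p11, p12} × {θ, ι, κ}}; |τ_{X×Y}| = 50.

Enumerate products U × V with U ∈ τ_X, V ∈ τ_Y (deduplicated):
  ∅ × ∅ = {} (∅)
  {p10} × {θ} = {(p10,θ)}
  {p12} × {θ} = {(p12,θ)}
  {p10} × {θ, ι} = {(p10,θ), (p10,ι)}
  {p10} × {θ, κ} = {(p10,θ), (p10,κ)}
  {p10, p12} × {θ} = {(p10,θ), (p12,θ)}
  {p12} × {θ, ι} = {(p12,θ), (p12,ι)}
  {p12} × {θ, κ} = {(p12,θ), (p12,κ)}
  {p10} × {θ, ι, κ} = {(p10,θ), (p10,ι), (p10,κ)}
  {p10, p11, p12} × {θ} = {(p10,θ), (p11,θ), (p12,θ)}
  {p12} × {θ, ι, κ} = {(p12,θ), (p12,ι), (p12,κ)}
  {p10, p12} × {θ, ι} = {(p10,θ), (p10,ι), (p12,θ), (p12,ι)}
  {p10, p12} × {θ, κ} = {(p10,θ), (p10,κ), (p12,θ), (p12,κ)}
  {p10, p12} × {θ, ι, κ} = {(p10,θ), (p10,ι), (p10,κ), (p12,θ), (p12,ι), (p12,κ)}
  {p10, p11, p12} × {θ, ι} = {(p10,θ), (p10,ι), (p11,θ), (p11,ι), (p12,θ), (p12,ι)}
  {p10, p11, p12} × {θ, κ} = {(p10,θ), (p10,κ), (p11,θ), (p11,κ), (p12,θ), (p12,κ)}
  {p10, p11, p12} × {θ, ι, κ} = {(p10,θ), (p10,ι), (p10,κ), (p11,θ), (p11,ι), (p11,κ), (p12,θ), (p12,ι), (p12,κ)}
These 17 distinct sets form the basis B.
Close under arbitrary unions to get τ_{X×Y}; counting gives |τ_{X×Y}| = 50.


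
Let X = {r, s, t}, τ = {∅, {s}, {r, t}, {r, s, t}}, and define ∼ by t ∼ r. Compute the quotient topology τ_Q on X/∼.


X/∼ = {[r=t], [s]}; |τ_Q| = 4.

Equivalence classes: [r=t], [s].
Quotient map π: X → X/∼ sends r ↦ [r=t], s ↦ [s], t ↦ [r=t].
For each subset V ⊆ X/∼, compute π^{-1}(V) ⊆ X and check whether π^{-1}(V) ∈ τ. V is open in τ_Q iff π^{-1}(V) ∈ τ.
  V = {}: π^{-1}(V) = ∅ ∈ τ ✓.
  V = {[r=t]}: π^{-1}(V) = {r, t} ∈ τ ✓.
  V = {[s]}: π^{-1}(V) = {s} ∈ τ ✓.
  V = {[r=t], [s]}: π^{-1}(V) = {r, s, t} ∈ τ ✓.
Open sets in the quotient: τ_Q = {{}, {[r=t]}, {[s]}, {[r=t], [s]}} (4 elements).


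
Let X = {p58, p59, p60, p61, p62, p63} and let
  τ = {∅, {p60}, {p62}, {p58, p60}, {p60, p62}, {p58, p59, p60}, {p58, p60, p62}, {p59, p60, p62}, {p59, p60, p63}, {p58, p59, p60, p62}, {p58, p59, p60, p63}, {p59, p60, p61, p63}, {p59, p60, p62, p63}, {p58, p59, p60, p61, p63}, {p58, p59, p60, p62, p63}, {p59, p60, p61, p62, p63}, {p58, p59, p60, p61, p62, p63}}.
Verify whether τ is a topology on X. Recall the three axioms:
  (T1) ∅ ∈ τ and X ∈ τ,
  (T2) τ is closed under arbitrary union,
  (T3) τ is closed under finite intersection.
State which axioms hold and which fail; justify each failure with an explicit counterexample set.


τ is NOT a topology on X.

Axiom (T1): ∅ ∈ τ? Yes; X ∈ τ? Yes.
Axiom (T2/T3): check pairwise unions and intersections of members of τ.
Counterexample for (T3): {p58, p59, p60} ∩ {p59, p60, p62} = {p59, p60} ∉ τ. Therefore τ is NOT a topology.


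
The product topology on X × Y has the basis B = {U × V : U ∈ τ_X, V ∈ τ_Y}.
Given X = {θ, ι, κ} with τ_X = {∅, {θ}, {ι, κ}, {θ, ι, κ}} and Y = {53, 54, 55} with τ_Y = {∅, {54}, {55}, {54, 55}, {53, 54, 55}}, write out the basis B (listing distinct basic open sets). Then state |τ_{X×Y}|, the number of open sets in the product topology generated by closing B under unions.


Basis B = {∅ × ∅, {θ} × {54}, {θ} × {55}, {θ} × {54, 55}, {ι, κ} × {54}, {ι, κ} × {55}, {θ} × {53, 54, 55}, {θ, ι, κ} × {54}, {θ, ι, κ} × {55}, {ι, κ} × {54, 55}, {θ, ι, κ} × {54, 55}, {ι, κ} × {53, 54, 55}, {θ, ι, κ} × {53, 54, 55}}; |τ_{X×Y}| = 25.

Enumerate products U × V with U ∈ τ_X, V ∈ τ_Y (deduplicated):
  ∅ × ∅ = {} (∅)
  {θ} × {54} = {(θ,54)}
  {θ} × {55} = {(θ,55)}
  {θ} × {54, 55} = {(θ,54), (θ,55)}
  {ι, κ} × {54} = {(ι,54), (κ,54)}
  {ι, κ} × {55} = {(ι,55), (κ,55)}
  {θ} × {53, 54, 55} = {(θ,53), (θ,54), (θ,55)}
  {θ, ι, κ} × {54} = {(θ,54), (ι,54), (κ,54)}
  {θ, ι, κ} × {55} = {(θ,55), (ι,55), (κ,55)}
  {ι, κ} × {54, 55} = {(ι,54), (ι,55), (κ,54), (κ,55)}
  {θ, ι, κ} × {54, 55} = {(θ,54), (θ,55), (ι,54), (ι,55), (κ,54), (κ,55)}
  {ι, κ} × {53, 54, 55} = {(ι,53), (ι,54), (ι,55), (κ,53), (κ,54), (κ,55)}
  {θ, ι, κ} × {53, 54, 55} = {(θ,53), (θ,54), (θ,55), (ι,53), (ι,54), (ι,55), (κ,53), (κ,54), (κ,55)}
These 13 distinct sets form the basis B.
Close under arbitrary unions to get τ_{X×Y}; counting gives |τ_{X×Y}| = 25.


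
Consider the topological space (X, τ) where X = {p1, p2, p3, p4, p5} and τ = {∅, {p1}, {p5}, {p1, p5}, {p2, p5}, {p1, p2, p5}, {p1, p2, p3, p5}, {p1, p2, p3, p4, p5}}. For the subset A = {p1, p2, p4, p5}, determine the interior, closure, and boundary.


int(A) = {p1, p2, p5}, cl(A) = {p1, p2, p3, p4, p5}, ∂A = {p3, p4}.

Closed sets in (X, τ) are complements of opens:
  closed(X, τ) = {∅, {p4}, {p3, p4}, {p1, p3, p4}, {p2, p3, p4}, {p1, p2, p3, p4}, {p2, p3, p4, p5}, {p1, p2, p3, p4, p5}}.
int(A) = ⋃ {U ∈ τ : U ⊆ A}. Opens contained in A: ∅, {p1}, {p5}, {p1, p5}, {p2, p5}, {p1, p2, p5}.
Taking the union of these: int(A) = {p1, p2, p5}.
cl(A) = ⋂ {C closed : A ⊆ C}. Closed sets containing A: {p1, p2, p3, p4, p5}.
Intersecting these: cl(A) = {p1, p2, p3, p4, p5}.
∂A = cl(A) ∖ int(A) = {p1, p2, p3, p4, p5} ∖ {p1, p2, p5} = {p3, p4}.


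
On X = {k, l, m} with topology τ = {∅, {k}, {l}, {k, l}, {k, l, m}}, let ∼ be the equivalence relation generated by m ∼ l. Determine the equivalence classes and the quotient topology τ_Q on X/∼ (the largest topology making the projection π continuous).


X/∼ = {[k], [l=m]}; |τ_Q| = 3.

Equivalence classes: [k], [l=m].
Quotient map π: X → X/∼ sends k ↦ [k], l ↦ [l=m], m ↦ [l=m].
For each subset V ⊆ X/∼, compute π^{-1}(V) ⊆ X and check whether π^{-1}(V) ∈ τ. V is open in τ_Q iff π^{-1}(V) ∈ τ.
  V = {}: π^{-1}(V) = ∅ ∈ τ ✓.
  V = {[k]}: π^{-1}(V) = {k} ∈ τ ✓.
  V = {[l=m]}: π^{-1}(V) = {l, m} ∉ τ ✗.
  V = {[k], [l=m]}: π^{-1}(V) = {k, l, m} ∈ τ ✓.
Open sets in the quotient: τ_Q = {{}, {[k]}, {[k], [l=m]}} (3 elements).


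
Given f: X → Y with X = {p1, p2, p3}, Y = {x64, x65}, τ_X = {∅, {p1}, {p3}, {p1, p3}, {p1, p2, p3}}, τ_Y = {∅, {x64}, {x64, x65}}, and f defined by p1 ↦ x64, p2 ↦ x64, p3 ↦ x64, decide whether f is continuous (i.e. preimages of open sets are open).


f IS continuous.

Compute f^{-1}(U) for each U ∈ τ_Y:
  U = ∅: f^{-1}(U) = ∅ ∈ τ_X ✓.
  U = {x64}: f^{-1}(U) = {p1, p2, p3} ∈ τ_X ✓.
  U = {x64, x65}: f^{-1}(U) = {p1, p2, p3} ∈ τ_X ✓.
Every preimage lies in τ_X, so f IS continuous.


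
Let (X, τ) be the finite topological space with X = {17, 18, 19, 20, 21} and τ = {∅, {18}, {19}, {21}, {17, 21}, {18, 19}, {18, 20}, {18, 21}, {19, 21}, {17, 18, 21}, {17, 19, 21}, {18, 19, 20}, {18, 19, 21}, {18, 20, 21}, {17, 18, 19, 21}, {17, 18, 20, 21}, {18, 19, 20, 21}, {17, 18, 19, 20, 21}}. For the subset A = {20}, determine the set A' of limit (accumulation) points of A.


A' = ∅

For each x ∈ X, list the open sets U ∈ τ with x ∈ U, then check whether U ∩ (A ∖ {x}) ≠ ∅ for every such U.
  x = 17: open {17, 21} ∋ x has {17, 21} ∩ (A ∖ {17}) = ∅, so x is NOT a limit point.
  x = 18: open {18} ∋ x has {18} ∩ (A ∖ {18}) = ∅, so x is NOT a limit point.
  x = 19: open {19} ∋ x has {19} ∩ (A ∖ {19}) = ∅, so x is NOT a limit point.
  x = 20: open {18, 20} ∋ x has {18, 20} ∩ (A ∖ {20}) = ∅, so x is NOT a limit point.
  x = 21: open {21} ∋ x has {21} ∩ (A ∖ {21}) = ∅, so x is NOT a limit point.
Collecting: A' = ∅.


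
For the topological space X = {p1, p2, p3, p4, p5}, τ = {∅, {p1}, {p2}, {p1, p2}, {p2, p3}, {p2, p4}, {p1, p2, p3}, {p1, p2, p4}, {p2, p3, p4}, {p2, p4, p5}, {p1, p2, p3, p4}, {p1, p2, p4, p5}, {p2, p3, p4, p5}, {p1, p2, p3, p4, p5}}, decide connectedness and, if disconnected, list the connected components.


(X, τ) is disconnected; components = [{p1}, {p2, p3, p4, p5}].

Find clopen sets (U ∈ τ with X ∖ U ∈ τ):
  U = ∅, X ∖ U = {p1, p2, p3, p4, p5} — both open, so U is clopen.
  U = {p1}, X ∖ U = {p2, p3, p4, p5} — both open, so U is clopen.
  U = {p2, p3, p4, p5}, X ∖ U = {p1} — both open, so U is clopen.
  U = {p1, p2, p3, p4, p5}, X ∖ U = ∅ — both open, so U is clopen.
Nontrivial clopen(s) exist: e.g. {p1}. So (X, τ) is disconnected.
Compute connected components by grouping points that agree on all clopens:
  component: {p1}
  component: {p2, p3, p4, p5}


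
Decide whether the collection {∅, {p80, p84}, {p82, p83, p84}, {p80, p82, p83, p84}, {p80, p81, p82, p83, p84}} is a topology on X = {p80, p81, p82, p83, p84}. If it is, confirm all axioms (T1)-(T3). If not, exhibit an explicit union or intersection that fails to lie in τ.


τ is NOT a topology on X.

Axiom (T1): ∅ ∈ τ? Yes; X ∈ τ? Yes.
Axiom (T2/T3): check pairwise unions and intersections of members of τ.
Counterexample for (T3): {p80, p84} ∩ {p82, p83, p84} = {p84} ∉ τ. Therefore τ is NOT a topology.


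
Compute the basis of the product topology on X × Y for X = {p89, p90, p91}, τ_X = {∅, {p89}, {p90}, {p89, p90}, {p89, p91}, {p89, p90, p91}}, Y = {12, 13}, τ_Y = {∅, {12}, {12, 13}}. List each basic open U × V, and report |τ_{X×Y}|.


Basis B = {∅ × ∅, {p89} × {12}, {p90} × {12}, {p89} × {12, 13}, {p89, p90} × {12}, {p89, p91} × {12}, {p90} × {12, 13}, {p89, p90, p91} × {12}, {p89, p90} × {12, 13}, {p89, p91} × {12, 13}, {p89, p90, p91} × {12, 13}}; |τ_{X×Y}| = 18.

Enumerate products U × V with U ∈ τ_X, V ∈ τ_Y (deduplicated):
  ∅ × ∅ = {} (∅)
  {p89} × {12} = {(p89,12)}
  {p90} × {12} = {(p90,12)}
  {p89} × {12, 13} = {(p89,12), (p89,13)}
  {p89, p90} × {12} = {(p89,12), (p90,12)}
  {p89, p91} × {12} = {(p89,12), (p91,12)}
  {p90} × {12, 13} = {(p90,12), (p90,13)}
  {p89, p90, p91} × {12} = {(p89,12), (p90,12), (p91,12)}
  {p89, p90} × {12, 13} = {(p89,12), (p89,13), (p90,12), (p90,13)}
  {p89, p91} × {12, 13} = {(p89,12), (p89,13), (p91,12), (p91,13)}
  {p89, p90, p91} × {12, 13} = {(p89,12), (p89,13), (p90,12), (p90,13), (p91,12), (p91,13)}
These 11 distinct sets form the basis B.
Close under arbitrary unions to get τ_{X×Y}; counting gives |τ_{X×Y}| = 18.


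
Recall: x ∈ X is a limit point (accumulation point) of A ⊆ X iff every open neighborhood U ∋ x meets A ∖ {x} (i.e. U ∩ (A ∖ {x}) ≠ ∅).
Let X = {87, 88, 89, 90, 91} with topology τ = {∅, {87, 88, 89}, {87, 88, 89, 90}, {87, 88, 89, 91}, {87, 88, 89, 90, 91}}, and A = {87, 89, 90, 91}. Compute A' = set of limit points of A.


A' = {87, 88, 89, 90, 91}

For each x ∈ X, list the open sets U ∈ τ with x ∈ U, then check whether U ∩ (A ∖ {x}) ≠ ∅ for every such U.
  x = 87: opens ∋ x are {87, 88, 89}, {87, 88, 89, 90}, {87, 88, 89, 91}, {87, 88, 89, 90, 91}; each meets A ∖ {87}, so x IS a limit point.
  x = 88: opens ∋ x are {87, 88, 89}, {87, 88, 89, 90}, {87, 88, 89, 91}, {87, 88, 89, 90, 91}; each meets A ∖ {88}, so x IS a limit point.
  x = 89: opens ∋ x are {87, 88, 89}, {87, 88, 89, 90}, {87, 88, 89, 91}, {87, 88, 89, 90, 91}; each meets A ∖ {89}, so x IS a limit point.
  x = 90: opens ∋ x are {87, 88, 89, 90}, {87, 88, 89, 90, 91}; each meets A ∖ {90}, so x IS a limit point.
  x = 91: opens ∋ x are {87, 88, 89, 91}, {87, 88, 89, 90, 91}; each meets A ∖ {91}, so x IS a limit point.
Collecting: A' = {87, 88, 89, 90, 91}.


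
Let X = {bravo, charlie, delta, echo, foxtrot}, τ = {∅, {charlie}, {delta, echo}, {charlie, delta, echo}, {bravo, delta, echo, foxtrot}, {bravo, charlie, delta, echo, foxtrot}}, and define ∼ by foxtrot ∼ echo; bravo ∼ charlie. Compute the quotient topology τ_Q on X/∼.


X/∼ = {[bravo=charlie], [delta], [echo=foxtrot]}; |τ_Q| = 2.

Equivalence classes: [bravo=charlie], [delta], [echo=foxtrot].
Quotient map π: X → X/∼ sends bravo ↦ [bravo=charlie], charlie ↦ [bravo=charlie], delta ↦ [delta], echo ↦ [echo=foxtrot], foxtrot ↦ [echo=foxtrot].
For each subset V ⊆ X/∼, compute π^{-1}(V) ⊆ X and check whether π^{-1}(V) ∈ τ. V is open in τ_Q iff π^{-1}(V) ∈ τ.
  V = {}: π^{-1}(V) = ∅ ∈ τ ✓.
  V = {[bravo=charlie]}: π^{-1}(V) = {bravo, charlie} ∉ τ ✗.
  V = {[delta]}: π^{-1}(V) = {delta} ∉ τ ✗.
  V = {[bravo=charlie], [delta]}: π^{-1}(V) = {bravo, charlie, delta} ∉ τ ✗.
  V = {[echo=foxtrot]}: π^{-1}(V) = {echo, foxtrot} ∉ τ ✗.
  V = {[bravo=charlie], [echo=foxtrot]}: π^{-1}(V) = {bravo, charlie, echo, foxtrot} ∉ τ ✗.
  V = {[delta], [echo=foxtrot]}: π^{-1}(V) = {delta, echo, foxtrot} ∉ τ ✗.
  V = {[bravo=charlie], [delta], [echo=foxtrot]}: π^{-1}(V) = {bravo, charlie, delta, echo, foxtrot} ∈ τ ✓.
Open sets in the quotient: τ_Q = {{}, {[bravo=charlie], [delta], [echo=foxtrot]}} (2 elements).


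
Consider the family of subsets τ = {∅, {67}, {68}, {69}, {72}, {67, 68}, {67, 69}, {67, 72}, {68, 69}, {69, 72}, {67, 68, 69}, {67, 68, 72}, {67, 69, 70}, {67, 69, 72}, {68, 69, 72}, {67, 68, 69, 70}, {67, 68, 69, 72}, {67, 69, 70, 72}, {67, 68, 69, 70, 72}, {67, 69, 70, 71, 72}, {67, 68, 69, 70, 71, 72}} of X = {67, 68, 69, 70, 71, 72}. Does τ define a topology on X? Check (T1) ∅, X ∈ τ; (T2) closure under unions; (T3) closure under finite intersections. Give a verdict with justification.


τ is NOT a topology on X.

Axiom (T1): ∅ ∈ τ? Yes; X ∈ τ? Yes.
Axiom (T2/T3): check pairwise unions and intersections of members of τ.
Counterexample for (T2): {68} ∪ {72} = {68, 72} ∉ τ. Therefore τ is NOT a topology.


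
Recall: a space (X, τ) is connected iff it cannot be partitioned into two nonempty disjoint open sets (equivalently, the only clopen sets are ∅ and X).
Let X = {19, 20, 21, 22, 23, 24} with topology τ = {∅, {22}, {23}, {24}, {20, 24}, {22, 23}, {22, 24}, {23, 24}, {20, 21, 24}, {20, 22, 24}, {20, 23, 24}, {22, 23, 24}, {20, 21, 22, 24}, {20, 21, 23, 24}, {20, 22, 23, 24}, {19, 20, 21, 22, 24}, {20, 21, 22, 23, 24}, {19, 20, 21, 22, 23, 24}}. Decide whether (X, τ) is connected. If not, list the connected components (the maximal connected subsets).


(X, τ) is disconnected; components = [{23}, {19, 20, 21, 22, 24}].

Find clopen sets (U ∈ τ with X ∖ U ∈ τ):
  U = ∅, X ∖ U = {19, 20, 21, 22, 23, 24} — both open, so U is clopen.
  U = {23}, X ∖ U = {19, 20, 21, 22, 24} — both open, so U is clopen.
  U = {19, 20, 21, 22, 24}, X ∖ U = {23} — both open, so U is clopen.
  U = {19, 20, 21, 22, 23, 24}, X ∖ U = ∅ — both open, so U is clopen.
Nontrivial clopen(s) exist: e.g. {23}. So (X, τ) is disconnected.
Compute connected components by grouping points that agree on all clopens:
  component: {23}
  component: {19, 20, 21, 22, 24}


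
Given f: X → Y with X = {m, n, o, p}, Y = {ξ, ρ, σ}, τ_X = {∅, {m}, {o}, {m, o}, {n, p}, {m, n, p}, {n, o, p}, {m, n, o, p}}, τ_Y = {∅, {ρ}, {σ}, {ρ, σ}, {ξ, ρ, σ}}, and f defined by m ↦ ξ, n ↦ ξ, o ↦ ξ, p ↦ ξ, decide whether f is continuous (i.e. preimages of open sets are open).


f IS continuous.

Compute f^{-1}(U) for each U ∈ τ_Y:
  U = ∅: f^{-1}(U) = ∅ ∈ τ_X ✓.
  U = {ρ}: f^{-1}(U) = ∅ ∈ τ_X ✓.
  U = {σ}: f^{-1}(U) = ∅ ∈ τ_X ✓.
  U = {ρ, σ}: f^{-1}(U) = ∅ ∈ τ_X ✓.
  U = {ξ, ρ, σ}: f^{-1}(U) = {m, n, o, p} ∈ τ_X ✓.
Every preimage lies in τ_X, so f IS continuous.


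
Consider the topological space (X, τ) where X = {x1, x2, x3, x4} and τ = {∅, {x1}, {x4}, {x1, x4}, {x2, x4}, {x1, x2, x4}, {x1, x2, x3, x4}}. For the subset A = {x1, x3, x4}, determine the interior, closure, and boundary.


int(A) = {x1, x4}, cl(A) = {x1, x2, x3, x4}, ∂A = {x2, x3}.

Closed sets in (X, τ) are complements of opens:
  closed(X, τ) = {∅, {x3}, {x1, x3}, {x2, x3}, {x1, x2, x3}, {x2, x3, x4}, {x1, x2, x3, x4}}.
int(A) = ⋃ {U ∈ τ : U ⊆ A}. Opens contained in A: ∅, {x1}, {x4}, {x1, x4}.
Taking the union of these: int(A) = {x1, x4}.
cl(A) = ⋂ {C closed : A ⊆ C}. Closed sets containing A: {x1, x2, x3, x4}.
Intersecting these: cl(A) = {x1, x2, x3, x4}.
∂A = cl(A) ∖ int(A) = {x1, x2, x3, x4} ∖ {x1, x4} = {x2, x3}.


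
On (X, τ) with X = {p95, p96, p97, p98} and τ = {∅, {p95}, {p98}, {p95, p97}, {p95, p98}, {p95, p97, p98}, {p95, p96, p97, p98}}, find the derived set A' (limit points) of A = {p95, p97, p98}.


A' = {p96, p97}

For each x ∈ X, list the open sets U ∈ τ with x ∈ U, then check whether U ∩ (A ∖ {x}) ≠ ∅ for every such U.
  x = p95: open {p95} ∋ x has {p95} ∩ (A ∖ {p95}) = ∅, so x is NOT a limit point.
  x = p96: opens ∋ x are {p95, p96, p97, p98}; each meets A ∖ {p96}, so x IS a limit point.
  x = p97: opens ∋ x are {p95, p97}, {p95, p97, p98}, {p95, p96, p97, p98}; each meets A ∖ {p97}, so x IS a limit point.
  x = p98: open {p98} ∋ x has {p98} ∩ (A ∖ {p98}) = ∅, so x is NOT a limit point.
Collecting: A' = {p96, p97}.


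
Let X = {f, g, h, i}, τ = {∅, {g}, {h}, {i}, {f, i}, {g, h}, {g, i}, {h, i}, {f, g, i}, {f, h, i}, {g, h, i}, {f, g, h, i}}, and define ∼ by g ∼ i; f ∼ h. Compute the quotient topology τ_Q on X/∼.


X/∼ = {[f=h], [g=i]}; |τ_Q| = 3.

Equivalence classes: [f=h], [g=i].
Quotient map π: X → X/∼ sends f ↦ [f=h], g ↦ [g=i], h ↦ [f=h], i ↦ [g=i].
For each subset V ⊆ X/∼, compute π^{-1}(V) ⊆ X and check whether π^{-1}(V) ∈ τ. V is open in τ_Q iff π^{-1}(V) ∈ τ.
  V = {}: π^{-1}(V) = ∅ ∈ τ ✓.
  V = {[f=h]}: π^{-1}(V) = {f, h} ∉ τ ✗.
  V = {[g=i]}: π^{-1}(V) = {g, i} ∈ τ ✓.
  V = {[f=h], [g=i]}: π^{-1}(V) = {f, g, h, i} ∈ τ ✓.
Open sets in the quotient: τ_Q = {{}, {[g=i]}, {[f=h], [g=i]}} (3 elements).


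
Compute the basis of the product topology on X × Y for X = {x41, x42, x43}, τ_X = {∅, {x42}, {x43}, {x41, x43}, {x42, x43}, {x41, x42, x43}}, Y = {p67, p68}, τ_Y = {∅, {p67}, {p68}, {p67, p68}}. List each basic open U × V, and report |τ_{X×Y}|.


Basis B = {∅ × ∅, {x42} × {p67}, {x42} × {p68}, {x43} × {p67}, {x43} × {p68}, {x41, x43} × {p67}, {x41, x43} × {p68}, {x42} × {p67, p68}, {x42, x43} × {p67}, {x42, x43} × {p68}, {x43} × {p67, p68}, {x41, x42, x43} × {p67}, {x41, x42, x43} × {p68}, {x41, x43} × {p67, p68}, {x42, x43} × {p67, p68}, {x41, x42, x43} × {p67, p68}}; |τ_{X×Y}| = 36.

Enumerate products U × V with U ∈ τ_X, V ∈ τ_Y (deduplicated):
  ∅ × ∅ = {} (∅)
  {x42} × {p67} = {(x42,p67)}
  {x42} × {p68} = {(x42,p68)}
  {x43} × {p67} = {(x43,p67)}
  {x43} × {p68} = {(x43,p68)}
  {x41, x43} × {p67} = {(x41,p67), (x43,p67)}
  {x41, x43} × {p68} = {(x41,p68), (x43,p68)}
  {x42} × {p67, p68} = {(x42,p67), (x42,p68)}
  {x42, x43} × {p67} = {(x42,p67), (x43,p67)}
  {x42, x43} × {p68} = {(x42,p68), (x43,p68)}
  {x43} × {p67, p68} = {(x43,p67), (x43,p68)}
  {x41, x42, x43} × {p67} = {(x41,p67), (x42,p67), (x43,p67)}
  {x41, x42, x43} × {p68} = {(x41,p68), (x42,p68), (x43,p68)}
  {x41, x43} × {p67, p68} = {(x41,p67), (x41,p68), (x43,p67), (x43,p68)}
  {x42, x43} × {p67, p68} = {(x42,p67), (x42,p68), (x43,p67), (x43,p68)}
  {x41, x42, x43} × {p67, p68} = {(x41,p67), (x41,p68), (x42,p67), (x42,p68), (x43,p67), (x43,p68)}
These 16 distinct sets form the basis B.
Close under arbitrary unions to get τ_{X×Y}; counting gives |τ_{X×Y}| = 36.


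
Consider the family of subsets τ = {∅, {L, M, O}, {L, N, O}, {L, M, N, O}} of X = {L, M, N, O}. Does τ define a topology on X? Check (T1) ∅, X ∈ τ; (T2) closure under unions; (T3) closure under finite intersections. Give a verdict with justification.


τ is NOT a topology on X.

Axiom (T1): ∅ ∈ τ? Yes; X ∈ τ? Yes.
Axiom (T2/T3): check pairwise unions and intersections of members of τ.
Counterexample for (T3): {L, M, O} ∩ {L, N, O} = {L, O} ∉ τ. Therefore τ is NOT a topology.


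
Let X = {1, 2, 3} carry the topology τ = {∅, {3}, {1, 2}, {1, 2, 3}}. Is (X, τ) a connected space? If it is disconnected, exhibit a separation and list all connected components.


(X, τ) is disconnected; components = [{3}, {1, 2}].

Find clopen sets (U ∈ τ with X ∖ U ∈ τ):
  U = ∅, X ∖ U = {1, 2, 3} — both open, so U is clopen.
  U = {3}, X ∖ U = {1, 2} — both open, so U is clopen.
  U = {1, 2}, X ∖ U = {3} — both open, so U is clopen.
  U = {1, 2, 3}, X ∖ U = ∅ — both open, so U is clopen.
Nontrivial clopen(s) exist: e.g. {1, 2}. So (X, τ) is disconnected.
Compute connected components by grouping points that agree on all clopens:
  component: {3}
  component: {1, 2}


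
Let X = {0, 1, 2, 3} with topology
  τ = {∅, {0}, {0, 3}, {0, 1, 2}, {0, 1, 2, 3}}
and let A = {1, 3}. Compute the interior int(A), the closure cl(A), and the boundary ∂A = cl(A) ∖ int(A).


int(A) = ∅, cl(A) = {1, 2, 3}, ∂A = {1, 2, 3}.

Closed sets in (X, τ) are complements of opens:
  closed(X, τ) = {∅, {3}, {1, 2}, {1, 2, 3}, {0, 1, 2, 3}}.
int(A) = ⋃ {U ∈ τ : U ⊆ A}. Opens contained in A: ∅.
Taking the union of these: int(A) = ∅.
cl(A) = ⋂ {C closed : A ⊆ C}. Closed sets containing A: {1, 2, 3}, {0, 1, 2, 3}.
Intersecting these: cl(A) = {1, 2, 3}.
∂A = cl(A) ∖ int(A) = {1, 2, 3} ∖ ∅ = {1, 2, 3}.


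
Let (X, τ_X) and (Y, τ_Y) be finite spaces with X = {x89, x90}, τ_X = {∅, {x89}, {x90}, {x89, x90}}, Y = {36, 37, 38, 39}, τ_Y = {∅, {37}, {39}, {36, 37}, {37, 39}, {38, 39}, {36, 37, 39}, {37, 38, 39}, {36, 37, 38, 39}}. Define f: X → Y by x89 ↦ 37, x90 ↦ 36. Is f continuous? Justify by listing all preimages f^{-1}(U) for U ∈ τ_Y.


f IS continuous.

Compute f^{-1}(U) for each U ∈ τ_Y:
  U = ∅: f^{-1}(U) = ∅ ∈ τ_X ✓.
  U = {37}: f^{-1}(U) = {x89} ∈ τ_X ✓.
  U = {39}: f^{-1}(U) = ∅ ∈ τ_X ✓.
  U = {36, 37}: f^{-1}(U) = {x89, x90} ∈ τ_X ✓.
  U = {37, 39}: f^{-1}(U) = {x89} ∈ τ_X ✓.
  U = {38, 39}: f^{-1}(U) = ∅ ∈ τ_X ✓.
  U = {36, 37, 39}: f^{-1}(U) = {x89, x90} ∈ τ_X ✓.
  U = {37, 38, 39}: f^{-1}(U) = {x89} ∈ τ_X ✓.
  U = {36, 37, 38, 39}: f^{-1}(U) = {x89, x90} ∈ τ_X ✓.
Every preimage lies in τ_X, so f IS continuous.


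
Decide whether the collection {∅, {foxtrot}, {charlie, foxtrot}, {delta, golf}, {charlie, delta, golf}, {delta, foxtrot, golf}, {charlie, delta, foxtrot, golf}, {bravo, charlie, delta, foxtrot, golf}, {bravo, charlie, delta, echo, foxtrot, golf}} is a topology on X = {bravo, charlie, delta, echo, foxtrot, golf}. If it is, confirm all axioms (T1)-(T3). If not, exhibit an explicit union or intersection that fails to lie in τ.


τ is NOT a topology on X.

Axiom (T1): ∅ ∈ τ? Yes; X ∈ τ? Yes.
Axiom (T2/T3): check pairwise unions and intersections of members of τ.
Counterexample for (T3): {charlie, foxtrot} ∩ {charlie, delta, golf} = {charlie} ∉ τ. Therefore τ is NOT a topology.


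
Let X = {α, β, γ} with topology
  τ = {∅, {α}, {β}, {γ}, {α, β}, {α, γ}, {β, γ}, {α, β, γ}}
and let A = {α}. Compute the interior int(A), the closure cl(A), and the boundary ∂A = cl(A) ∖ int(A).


int(A) = {α}, cl(A) = {α}, ∂A = ∅.

Closed sets in (X, τ) are complements of opens:
  closed(X, τ) = {∅, {α}, {β}, {γ}, {α, β}, {α, γ}, {β, γ}, {α, β, γ}}.
int(A) = ⋃ {U ∈ τ : U ⊆ A}. Opens contained in A: ∅, {α}.
Taking the union of these: int(A) = {α}.
cl(A) = ⋂ {C closed : A ⊆ C}. Closed sets containing A: {α}, {α, β}, {α, γ}, {α, β, γ}.
Intersecting these: cl(A) = {α}.
∂A = cl(A) ∖ int(A) = {α} ∖ {α} = ∅.


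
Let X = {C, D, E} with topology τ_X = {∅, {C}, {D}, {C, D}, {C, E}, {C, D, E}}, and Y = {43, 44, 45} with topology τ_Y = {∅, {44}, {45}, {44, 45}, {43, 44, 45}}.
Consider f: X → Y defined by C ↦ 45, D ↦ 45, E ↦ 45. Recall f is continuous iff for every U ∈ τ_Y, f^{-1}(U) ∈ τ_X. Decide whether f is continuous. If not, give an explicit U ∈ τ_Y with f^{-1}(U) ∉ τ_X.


f IS continuous.

Compute f^{-1}(U) for each U ∈ τ_Y:
  U = ∅: f^{-1}(U) = ∅ ∈ τ_X ✓.
  U = {44}: f^{-1}(U) = ∅ ∈ τ_X ✓.
  U = {45}: f^{-1}(U) = {C, D, E} ∈ τ_X ✓.
  U = {44, 45}: f^{-1}(U) = {C, D, E} ∈ τ_X ✓.
  U = {43, 44, 45}: f^{-1}(U) = {C, D, E} ∈ τ_X ✓.
Every preimage lies in τ_X, so f IS continuous.


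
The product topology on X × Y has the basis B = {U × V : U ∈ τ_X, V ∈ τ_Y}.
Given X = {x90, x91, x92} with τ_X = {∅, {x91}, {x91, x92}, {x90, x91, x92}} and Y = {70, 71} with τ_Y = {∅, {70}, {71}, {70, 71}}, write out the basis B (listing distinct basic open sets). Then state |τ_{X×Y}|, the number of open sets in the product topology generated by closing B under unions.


Basis B = {∅ × ∅, {x91} × {70}, {x91} × {71}, {x91} × {70, 71}, {x91, x92} × {70}, {x91, x92} × {71}, {x90, x91, x92} × {70}, {x90, x91, x92} × {71}, {x91, x92} × {70, 71}, {x90, x91, x92} × {70, 71}}; |τ_{X×Y}| = 16.

Enumerate products U × V with U ∈ τ_X, V ∈ τ_Y (deduplicated):
  ∅ × ∅ = {} (∅)
  {x91} × {70} = {(x91,70)}
  {x91} × {71} = {(x91,71)}
  {x91} × {70, 71} = {(x91,70), (x91,71)}
  {x91, x92} × {70} = {(x91,70), (x92,70)}
  {x91, x92} × {71} = {(x91,71), (x92,71)}
  {x90, x91, x92} × {70} = {(x90,70), (x91,70), (x92,70)}
  {x90, x91, x92} × {71} = {(x90,71), (x91,71), (x92,71)}
  {x91, x92} × {70, 71} = {(x91,70), (x91,71), (x92,70), (x92,71)}
  {x90, x91, x92} × {70, 71} = {(x90,70), (x90,71), (x91,70), (x91,71), (x92,70), (x92,71)}
These 10 distinct sets form the basis B.
Close under arbitrary unions to get τ_{X×Y}; counting gives |τ_{X×Y}| = 16.


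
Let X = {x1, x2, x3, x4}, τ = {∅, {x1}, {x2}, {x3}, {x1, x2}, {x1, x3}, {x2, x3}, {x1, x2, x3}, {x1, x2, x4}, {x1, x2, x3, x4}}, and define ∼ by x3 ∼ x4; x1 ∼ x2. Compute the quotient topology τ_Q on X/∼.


X/∼ = {[x1=x2], [x3=x4]}; |τ_Q| = 3.

Equivalence classes: [x1=x2], [x3=x4].
Quotient map π: X → X/∼ sends x1 ↦ [x1=x2], x2 ↦ [x1=x2], x3 ↦ [x3=x4], x4 ↦ [x3=x4].
For each subset V ⊆ X/∼, compute π^{-1}(V) ⊆ X and check whether π^{-1}(V) ∈ τ. V is open in τ_Q iff π^{-1}(V) ∈ τ.
  V = {}: π^{-1}(V) = ∅ ∈ τ ✓.
  V = {[x1=x2]}: π^{-1}(V) = {x1, x2} ∈ τ ✓.
  V = {[x3=x4]}: π^{-1}(V) = {x3, x4} ∉ τ ✗.
  V = {[x1=x2], [x3=x4]}: π^{-1}(V) = {x1, x2, x3, x4} ∈ τ ✓.
Open sets in the quotient: τ_Q = {{}, {[x1=x2]}, {[x1=x2], [x3=x4]}} (3 elements).


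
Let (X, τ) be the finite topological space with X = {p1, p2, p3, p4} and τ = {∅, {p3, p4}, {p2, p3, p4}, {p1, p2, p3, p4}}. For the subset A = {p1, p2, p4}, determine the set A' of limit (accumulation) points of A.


A' = {p1, p2, p3}

For each x ∈ X, list the open sets U ∈ τ with x ∈ U, then check whether U ∩ (A ∖ {x}) ≠ ∅ for every such U.
  x = p1: opens ∋ x are {p1, p2, p3, p4}; each meets A ∖ {p1}, so x IS a limit point.
  x = p2: opens ∋ x are {p2, p3, p4}, {p1, p2, p3, p4}; each meets A ∖ {p2}, so x IS a limit point.
  x = p3: opens ∋ x are {p3, p4}, {p2, p3, p4}, {p1, p2, p3, p4}; each meets A ∖ {p3}, so x IS a limit point.
  x = p4: open {p3, p4} ∋ x has {p3, p4} ∩ (A ∖ {p4}) = ∅, so x is NOT a limit point.
Collecting: A' = {p1, p2, p3}.


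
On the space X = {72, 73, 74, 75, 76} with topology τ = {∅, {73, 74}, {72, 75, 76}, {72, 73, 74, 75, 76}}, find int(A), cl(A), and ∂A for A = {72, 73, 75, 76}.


int(A) = {72, 75, 76}, cl(A) = {72, 73, 74, 75, 76}, ∂A = {73, 74}.

Closed sets in (X, τ) are complements of opens:
  closed(X, τ) = {∅, {73, 74}, {72, 75, 76}, {72, 73, 74, 75, 76}}.
int(A) = ⋃ {U ∈ τ : U ⊆ A}. Opens contained in A: ∅, {72, 75, 76}.
Taking the union of these: int(A) = {72, 75, 76}.
cl(A) = ⋂ {C closed : A ⊆ C}. Closed sets containing A: {72, 73, 74, 75, 76}.
Intersecting these: cl(A) = {72, 73, 74, 75, 76}.
∂A = cl(A) ∖ int(A) = {72, 73, 74, 75, 76} ∖ {72, 75, 76} = {73, 74}.


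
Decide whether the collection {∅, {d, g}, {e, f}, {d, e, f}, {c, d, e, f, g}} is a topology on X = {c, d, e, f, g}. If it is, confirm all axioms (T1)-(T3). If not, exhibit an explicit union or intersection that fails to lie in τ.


τ is NOT a topology on X.

Axiom (T1): ∅ ∈ τ? Yes; X ∈ τ? Yes.
Axiom (T2/T3): check pairwise unions and intersections of members of τ.
Counterexample for (T2): {d, g} ∪ {e, f} = {d, e, f, g} ∉ τ. Therefore τ is NOT a topology.


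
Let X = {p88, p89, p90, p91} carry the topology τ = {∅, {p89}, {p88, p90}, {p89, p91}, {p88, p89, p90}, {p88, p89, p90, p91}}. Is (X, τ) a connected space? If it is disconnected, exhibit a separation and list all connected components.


(X, τ) is disconnected; components = [{p88, p90}, {p89, p91}].

Find clopen sets (U ∈ τ with X ∖ U ∈ τ):
  U = ∅, X ∖ U = {p88, p89, p90, p91} — both open, so U is clopen.
  U = {p88, p90}, X ∖ U = {p89, p91} — both open, so U is clopen.
  U = {p89, p91}, X ∖ U = {p88, p90} — both open, so U is clopen.
  U = {p88, p89, p90, p91}, X ∖ U = ∅ — both open, so U is clopen.
Nontrivial clopen(s) exist: e.g. {p89, p91}. So (X, τ) is disconnected.
Compute connected components by grouping points that agree on all clopens:
  component: {p88, p90}
  component: {p89, p91}


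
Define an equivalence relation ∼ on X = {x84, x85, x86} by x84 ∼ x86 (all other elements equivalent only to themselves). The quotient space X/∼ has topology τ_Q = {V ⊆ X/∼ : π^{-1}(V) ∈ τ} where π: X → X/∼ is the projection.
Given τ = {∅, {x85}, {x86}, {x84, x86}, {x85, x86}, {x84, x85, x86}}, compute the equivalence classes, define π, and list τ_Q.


X/∼ = {[x84=x86], [x85]}; |τ_Q| = 4.

Equivalence classes: [x84=x86], [x85].
Quotient map π: X → X/∼ sends x84 ↦ [x84=x86], x85 ↦ [x85], x86 ↦ [x84=x86].
For each subset V ⊆ X/∼, compute π^{-1}(V) ⊆ X and check whether π^{-1}(V) ∈ τ. V is open in τ_Q iff π^{-1}(V) ∈ τ.
  V = {}: π^{-1}(V) = ∅ ∈ τ ✓.
  V = {[x84=x86]}: π^{-1}(V) = {x84, x86} ∈ τ ✓.
  V = {[x85]}: π^{-1}(V) = {x85} ∈ τ ✓.
  V = {[x84=x86], [x85]}: π^{-1}(V) = {x84, x85, x86} ∈ τ ✓.
Open sets in the quotient: τ_Q = {{}, {[x84=x86]}, {[x85]}, {[x84=x86], [x85]}} (4 elements).


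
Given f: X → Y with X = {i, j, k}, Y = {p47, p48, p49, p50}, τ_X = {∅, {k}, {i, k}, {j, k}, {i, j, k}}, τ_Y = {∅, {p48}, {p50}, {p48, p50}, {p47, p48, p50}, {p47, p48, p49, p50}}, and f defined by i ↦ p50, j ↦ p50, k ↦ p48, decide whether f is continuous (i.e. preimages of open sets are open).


f is NOT continuous.

Compute f^{-1}(U) for each U ∈ τ_Y:
  U = ∅: f^{-1}(U) = ∅ ∈ τ_X ✓.
  U = {p48}: f^{-1}(U) = {k} ∈ τ_X ✓.
  U = {p50}: f^{-1}(U) = {i, j} ∉ τ_X ✗.
  U = {p48, p50}: f^{-1}(U) = {i, j, k} ∈ τ_X ✓.
  U = {p47, p48, p50}: f^{-1}(U) = {i, j, k} ∈ τ_X ✓.
  U = {p47, p48, p49, p50}: f^{-1}(U) = {i, j, k} ∈ τ_X ✓.
Found U = {p50} with f^{-1}(U) = {i, j} not in τ_X. Therefore f is NOT continuous.


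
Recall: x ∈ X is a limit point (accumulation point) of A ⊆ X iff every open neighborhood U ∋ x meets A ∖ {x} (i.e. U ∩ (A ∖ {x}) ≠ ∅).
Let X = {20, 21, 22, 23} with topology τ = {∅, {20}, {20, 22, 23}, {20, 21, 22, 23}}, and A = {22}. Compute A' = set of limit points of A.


A' = {21, 23}

For each x ∈ X, list the open sets U ∈ τ with x ∈ U, then check whether U ∩ (A ∖ {x}) ≠ ∅ for every such U.
  x = 20: open {20} ∋ x has {20} ∩ (A ∖ {20}) = ∅, so x is NOT a limit point.
  x = 21: opens ∋ x are {20, 21, 22, 23}; each meets A ∖ {21}, so x IS a limit point.
  x = 22: open {20, 22, 23} ∋ x has {20, 22, 23} ∩ (A ∖ {22}) = ∅, so x is NOT a limit point.
  x = 23: opens ∋ x are {20, 22, 23}, {20, 21, 22, 23}; each meets A ∖ {23}, so x IS a limit point.
Collecting: A' = {21, 23}.


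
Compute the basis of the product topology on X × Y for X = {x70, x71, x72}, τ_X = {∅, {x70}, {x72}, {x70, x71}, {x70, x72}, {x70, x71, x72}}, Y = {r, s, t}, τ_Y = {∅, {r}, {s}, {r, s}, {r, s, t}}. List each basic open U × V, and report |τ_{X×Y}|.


Basis B = {∅ × ∅, {x70} × {r}, {x70} × {s}, {x72} × {r}, {x72} × {s}, {x70} × {r, s}, {x70, x71} × {r}, {x70, x72} × {r}, {x70, x71} × {s}, {x70, x72} × {s}, {x72} × {r, s}, {x70} × {r, s, t}, {x70, x71, x72} × {r}, {x70, x71, x72} × {s}, {x72} × {r, s, t}, {x70, x71} × {r, s}, {x70, x72} × {r, s}, {x70, x71} × {r, s, t}, {x70, x72} × {r, s, t}, {x70, x71, x72} × {r, s}, {x70, x71, x72} × {r, s, t}}; |τ_{X×Y}| = 70.

Enumerate products U × V with U ∈ τ_X, V ∈ τ_Y (deduplicated):
  ∅ × ∅ = {} (∅)
  {x70} × {r} = {(x70,r)}
  {x70} × {s} = {(x70,s)}
  {x72} × {r} = {(x72,r)}
  {x72} × {s} = {(x72,s)}
  {x70} × {r, s} = {(x70,r), (x70,s)}
  {x70, x71} × {r} = {(x70,r), (x71,r)}
  {x70, x72} × {r} = {(x70,r), (x72,r)}
  {x70, x71} × {s} = {(x70,s), (x71,s)}
  {x70, x72} × {s} = {(x70,s), (x72,s)}
  {x72} × {r, s} = {(x72,r), (x72,s)}
  {x70} × {r, s, t} = {(x70,r), (x70,s), (x70,t)}
  {x70, x71, x72} × {r} = {(x70,r), (x71,r), (x72,r)}
  {x70, x71, x72} × {s} = {(x70,s), (x71,s), (x72,s)}
  {x72} × {r, s, t} = {(x72,r), (x72,s), (x72,t)}
  {x70, x71} × {r, s} = {(x70,r), (x70,s), (x71,r), (x71,s)}
  {x70, x72} × {r, s} = {(x70,r), (x70,s), (x72,r), (x72,s)}
  {x70, x71} × {r, s, t} = {(x70,r), (x70,s), (x70,t), (x71,r), (x71,s), (x71,t)}
  {x70, x72} × {r, s, t} = {(x70,r), (x70,s), (x70,t), (x72,r), (x72,s), (x72,t)}
  {x70, x71, x72} × {r, s} = {(x70,r), (x70,s), (x71,r), (x71,s), (x72,r), (x72,s)}
  {x70, x71, x72} × {r, s, t} = {(x70,r), (x70,s), (x70,t), (x71,r), (x71,s), (x71,t), (x72,r), (x72,s), (x72,t)}
These 21 distinct sets form the basis B.
Close under arbitrary unions to get τ_{X×Y}; counting gives |τ_{X×Y}| = 70.


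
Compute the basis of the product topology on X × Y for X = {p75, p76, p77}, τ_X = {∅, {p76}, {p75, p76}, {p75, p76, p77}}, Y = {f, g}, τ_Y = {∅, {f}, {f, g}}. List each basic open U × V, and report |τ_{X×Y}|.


Basis B = {∅ × ∅, {p76} × {f}, {p75, p76} × {f}, {p76} × {f, g}, {p75, p76, p77} × {f}, {p75, p76} × {f, g}, {p75, p76, p77} × {f, g}}; |τ_{X×Y}| = 10.

Enumerate products U × V with U ∈ τ_X, V ∈ τ_Y (deduplicated):
  ∅ × ∅ = {} (∅)
  {p76} × {f} = {(p76,f)}
  {p75, p76} × {f} = {(p75,f), (p76,f)}
  {p76} × {f, g} = {(p76,f), (p76,g)}
  {p75, p76, p77} × {f} = {(p75,f), (p76,f), (p77,f)}
  {p75, p76} × {f, g} = {(p75,f), (p75,g), (p76,f), (p76,g)}
  {p75, p76, p77} × {f, g} = {(p75,f), (p75,g), (p76,f), (p76,g), (p77,f), (p77,g)}
These 7 distinct sets form the basis B.
Close under arbitrary unions to get τ_{X×Y}; counting gives |τ_{X×Y}| = 10.


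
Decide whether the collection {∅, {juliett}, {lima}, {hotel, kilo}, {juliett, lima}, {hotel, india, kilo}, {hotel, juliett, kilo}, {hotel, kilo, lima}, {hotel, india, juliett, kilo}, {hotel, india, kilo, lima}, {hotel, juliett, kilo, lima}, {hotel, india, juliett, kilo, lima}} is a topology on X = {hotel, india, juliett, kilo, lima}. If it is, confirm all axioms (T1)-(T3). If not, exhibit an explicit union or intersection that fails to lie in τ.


τ IS a topology on X.

Axiom (T1): ∅ ∈ τ? Yes; X ∈ τ? Yes.
Axiom (T2/T3): check pairwise unions and intersections of members of τ.
All pairwise intersections and unions checked — each lies in τ. Therefore τ satisfies (T1), (T2), (T3): it IS a topology on X.


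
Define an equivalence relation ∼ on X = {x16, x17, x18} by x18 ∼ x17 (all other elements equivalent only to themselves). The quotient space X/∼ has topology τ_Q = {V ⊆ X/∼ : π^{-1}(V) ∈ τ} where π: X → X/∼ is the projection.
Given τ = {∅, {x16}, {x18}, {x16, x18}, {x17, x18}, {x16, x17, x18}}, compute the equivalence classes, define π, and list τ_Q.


X/∼ = {[x16], [x17=x18]}; |τ_Q| = 4.

Equivalence classes: [x16], [x17=x18].
Quotient map π: X → X/∼ sends x16 ↦ [x16], x17 ↦ [x17=x18], x18 ↦ [x17=x18].
For each subset V ⊆ X/∼, compute π^{-1}(V) ⊆ X and check whether π^{-1}(V) ∈ τ. V is open in τ_Q iff π^{-1}(V) ∈ τ.
  V = {}: π^{-1}(V) = ∅ ∈ τ ✓.
  V = {[x16]}: π^{-1}(V) = {x16} ∈ τ ✓.
  V = {[x17=x18]}: π^{-1}(V) = {x17, x18} ∈ τ ✓.
  V = {[x16], [x17=x18]}: π^{-1}(V) = {x16, x17, x18} ∈ τ ✓.
Open sets in the quotient: τ_Q = {{}, {[x16]}, {[x17=x18]}, {[x16], [x17=x18]}} (4 elements).


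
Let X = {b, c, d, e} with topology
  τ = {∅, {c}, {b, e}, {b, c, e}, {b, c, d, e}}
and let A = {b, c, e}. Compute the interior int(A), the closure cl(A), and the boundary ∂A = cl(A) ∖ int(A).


int(A) = {b, c, e}, cl(A) = {b, c, d, e}, ∂A = {d}.

Closed sets in (X, τ) are complements of opens:
  closed(X, τ) = {∅, {d}, {c, d}, {b, d, e}, {b, c, d, e}}.
int(A) = ⋃ {U ∈ τ : U ⊆ A}. Opens contained in A: ∅, {c}, {b, e}, {b, c, e}.
Taking the union of these: int(A) = {b, c, e}.
cl(A) = ⋂ {C closed : A ⊆ C}. Closed sets containing A: {b, c, d, e}.
Intersecting these: cl(A) = {b, c, d, e}.
∂A = cl(A) ∖ int(A) = {b, c, d, e} ∖ {b, c, e} = {d}.


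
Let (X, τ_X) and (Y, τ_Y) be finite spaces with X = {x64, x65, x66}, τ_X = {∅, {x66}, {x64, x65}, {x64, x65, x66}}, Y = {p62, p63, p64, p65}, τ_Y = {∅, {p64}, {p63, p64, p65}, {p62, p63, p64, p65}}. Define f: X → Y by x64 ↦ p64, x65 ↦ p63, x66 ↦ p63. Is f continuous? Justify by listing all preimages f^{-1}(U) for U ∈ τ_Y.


f is NOT continuous.

Compute f^{-1}(U) for each U ∈ τ_Y:
  U = ∅: f^{-1}(U) = ∅ ∈ τ_X ✓.
  U = {p64}: f^{-1}(U) = {x64} ∉ τ_X ✗.
  U = {p63, p64, p65}: f^{-1}(U) = {x64, x65, x66} ∈ τ_X ✓.
  U = {p62, p63, p64, p65}: f^{-1}(U) = {x64, x65, x66} ∈ τ_X ✓.
Found U = {p64} with f^{-1}(U) = {x64} not in τ_X. Therefore f is NOT continuous.


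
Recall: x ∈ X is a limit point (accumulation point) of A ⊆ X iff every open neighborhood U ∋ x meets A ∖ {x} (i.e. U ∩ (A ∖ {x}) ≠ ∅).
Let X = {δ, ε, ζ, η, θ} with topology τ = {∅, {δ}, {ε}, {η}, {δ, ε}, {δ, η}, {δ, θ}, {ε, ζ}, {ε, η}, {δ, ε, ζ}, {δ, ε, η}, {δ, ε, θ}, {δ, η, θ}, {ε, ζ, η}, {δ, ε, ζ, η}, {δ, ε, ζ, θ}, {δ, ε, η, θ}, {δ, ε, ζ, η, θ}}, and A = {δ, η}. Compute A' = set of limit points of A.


A' = {θ}

For each x ∈ X, list the open sets U ∈ τ with x ∈ U, then check whether U ∩ (A ∖ {x}) ≠ ∅ for every such U.
  x = δ: open {δ} ∋ x has {δ} ∩ (A ∖ {δ}) = ∅, so x is NOT a limit point.
  x = ε: open {ε} ∋ x has {ε} ∩ (A ∖ {ε}) = ∅, so x is NOT a limit point.
  x = ζ: open {ε, ζ} ∋ x has {ε, ζ} ∩ (A ∖ {ζ}) = ∅, so x is NOT a limit point.
  x = η: open {η} ∋ x has {η} ∩ (A ∖ {η}) = ∅, so x is NOT a limit point.
  x = θ: opens ∋ x are {δ, θ}, {δ, ε, θ}, {δ, η, θ}, {δ, ε, ζ, θ}, {δ, ε, η, θ}, {δ, ε, ζ, η, θ}; each meets A ∖ {θ}, so x IS a limit point.
Collecting: A' = {θ}.
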